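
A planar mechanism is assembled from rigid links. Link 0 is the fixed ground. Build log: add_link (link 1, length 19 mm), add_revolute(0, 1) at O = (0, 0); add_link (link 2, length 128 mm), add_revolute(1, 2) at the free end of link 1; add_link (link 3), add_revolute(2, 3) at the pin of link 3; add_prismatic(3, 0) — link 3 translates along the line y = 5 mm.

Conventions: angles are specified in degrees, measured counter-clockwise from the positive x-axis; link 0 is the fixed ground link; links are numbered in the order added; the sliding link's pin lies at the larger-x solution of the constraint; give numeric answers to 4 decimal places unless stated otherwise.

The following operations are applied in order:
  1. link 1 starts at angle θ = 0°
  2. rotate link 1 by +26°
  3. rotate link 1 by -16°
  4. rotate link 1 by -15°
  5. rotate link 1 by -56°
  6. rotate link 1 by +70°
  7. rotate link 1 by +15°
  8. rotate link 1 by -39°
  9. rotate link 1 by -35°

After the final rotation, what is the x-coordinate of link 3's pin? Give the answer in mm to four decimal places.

geometry: r = 19 mm, L = 128 mm, e = 5 mm; θ starts at 0°
rotate link 1 by +26°: θ ← 0° +26° = 26°
rotate link 1 by -16°: θ ← 26° -16° = 10°
rotate link 1 by -15°: θ ← 10° -15° = -5°
rotate link 1 by -56°: θ ← -5° -56° = -61°
rotate link 1 by +70°: θ ← -61° +70° = 9°
rotate link 1 by +15°: θ ← 9° +15° = 24°
rotate link 1 by -39°: θ ← 24° -39° = -15°
rotate link 1 by -35°: θ ← -15° -35° = -50°
crank pin P = (r cos θ, r sin θ) = (12.212965, -14.554844)
h = r sin θ − e = -14.554844 − 5 = -19.554844
x = r cos θ + √(L² − h²) = 12.212965 + 126.497463 = 138.710427

138.7104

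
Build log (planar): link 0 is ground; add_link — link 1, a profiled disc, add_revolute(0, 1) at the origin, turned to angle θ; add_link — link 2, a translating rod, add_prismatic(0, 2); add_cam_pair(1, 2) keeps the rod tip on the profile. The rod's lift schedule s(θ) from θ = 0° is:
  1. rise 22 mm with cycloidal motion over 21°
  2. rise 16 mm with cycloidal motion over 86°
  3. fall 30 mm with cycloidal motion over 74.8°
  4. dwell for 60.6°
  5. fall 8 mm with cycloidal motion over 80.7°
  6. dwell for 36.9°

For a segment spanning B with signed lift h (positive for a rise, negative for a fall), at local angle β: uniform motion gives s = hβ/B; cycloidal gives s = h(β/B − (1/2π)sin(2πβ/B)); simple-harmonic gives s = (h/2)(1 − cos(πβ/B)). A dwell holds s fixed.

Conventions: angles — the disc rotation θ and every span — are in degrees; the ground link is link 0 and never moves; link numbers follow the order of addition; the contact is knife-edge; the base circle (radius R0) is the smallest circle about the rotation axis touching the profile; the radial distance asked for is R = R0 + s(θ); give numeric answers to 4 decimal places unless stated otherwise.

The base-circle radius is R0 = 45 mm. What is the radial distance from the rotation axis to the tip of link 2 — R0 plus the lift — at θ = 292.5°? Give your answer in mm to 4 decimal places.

seg 1 [0°–21°] cycloidal, h=22: full span → s += 22 → s = 22.0000
seg 2 [21°–107°] cycloidal, h=16: full span → s += 16 → s = 38.0000
seg 3 [107°–181.8°] cycloidal, h=-30: full span → s += -30 → s = 8.0000
seg 4 [181.8°–242.4°] dwell: s stays 8.0000
seg 5 [242.4°–323.1°] cycloidal, h=-8: θ=292.5° here. β=50.1, B=80.7. -8·(0.6208 − sin(2π·0.6208)/(2π)) = -5.8429 → s = 2.1571
R = R0 + s = 45 + 2.1571 = 47.1571

47.1571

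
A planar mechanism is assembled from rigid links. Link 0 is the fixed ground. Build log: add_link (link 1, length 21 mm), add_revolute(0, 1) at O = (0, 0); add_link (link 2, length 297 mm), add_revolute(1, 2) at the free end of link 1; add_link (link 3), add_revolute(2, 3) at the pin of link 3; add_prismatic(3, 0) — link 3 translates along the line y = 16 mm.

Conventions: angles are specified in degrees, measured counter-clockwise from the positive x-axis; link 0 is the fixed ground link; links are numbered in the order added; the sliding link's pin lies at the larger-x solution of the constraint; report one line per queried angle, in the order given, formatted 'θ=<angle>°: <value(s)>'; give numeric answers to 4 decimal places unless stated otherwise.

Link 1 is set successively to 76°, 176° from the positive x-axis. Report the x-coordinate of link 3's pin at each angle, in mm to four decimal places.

geometry: r = 21 mm, L = 297 mm, e = 16 mm
θ=76°: crank pin P = (r cos θ, r sin θ) = (5.080360, 20.376210)
θ=76°: h = r sin θ − e = 20.376210 − 16 = 4.376210
θ=76°: x = r cos θ + √(L² − h²) = 5.080360 + 296.967757 = 302.048117
θ=176°: crank pin P = (r cos θ, r sin θ) = (-20.948845, 1.464886)
θ=176°: h = r sin θ − e = 1.464886 − 16 = -14.535114
θ=176°: x = r cos θ + √(L² − h²) = -20.948845 + 296.644114 = 275.695269

θ=76°: 302.0481
θ=176°: 275.6953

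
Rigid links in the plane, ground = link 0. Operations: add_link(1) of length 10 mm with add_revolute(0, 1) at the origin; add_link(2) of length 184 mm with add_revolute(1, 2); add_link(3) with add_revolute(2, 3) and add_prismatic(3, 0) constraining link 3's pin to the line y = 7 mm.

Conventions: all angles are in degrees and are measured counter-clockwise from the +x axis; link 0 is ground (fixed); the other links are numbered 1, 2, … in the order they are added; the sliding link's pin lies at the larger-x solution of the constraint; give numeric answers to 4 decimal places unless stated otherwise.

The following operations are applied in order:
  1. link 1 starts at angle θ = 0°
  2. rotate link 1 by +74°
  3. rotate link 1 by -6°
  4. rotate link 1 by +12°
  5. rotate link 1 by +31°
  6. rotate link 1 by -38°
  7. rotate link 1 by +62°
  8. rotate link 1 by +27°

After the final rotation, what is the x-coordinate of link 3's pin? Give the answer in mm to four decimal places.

geometry: r = 10 mm, L = 184 mm, e = 7 mm; θ starts at 0°
rotate link 1 by +74°: θ ← 0° +74° = 74°
rotate link 1 by -6°: θ ← 74° -6° = 68°
rotate link 1 by +12°: θ ← 68° +12° = 80°
rotate link 1 by +31°: θ ← 80° +31° = 111°
rotate link 1 by -38°: θ ← 111° -38° = 73°
rotate link 1 by +62°: θ ← 73° +62° = 135°
rotate link 1 by +27°: θ ← 135° +27° = 162°
crank pin P = (r cos θ, r sin θ) = (-9.510565, 3.090170)
h = r sin θ − e = 3.090170 − 7 = -3.909830
x = r cos θ + √(L² − h²) = -9.510565 + 183.958455 = 174.447890

174.4479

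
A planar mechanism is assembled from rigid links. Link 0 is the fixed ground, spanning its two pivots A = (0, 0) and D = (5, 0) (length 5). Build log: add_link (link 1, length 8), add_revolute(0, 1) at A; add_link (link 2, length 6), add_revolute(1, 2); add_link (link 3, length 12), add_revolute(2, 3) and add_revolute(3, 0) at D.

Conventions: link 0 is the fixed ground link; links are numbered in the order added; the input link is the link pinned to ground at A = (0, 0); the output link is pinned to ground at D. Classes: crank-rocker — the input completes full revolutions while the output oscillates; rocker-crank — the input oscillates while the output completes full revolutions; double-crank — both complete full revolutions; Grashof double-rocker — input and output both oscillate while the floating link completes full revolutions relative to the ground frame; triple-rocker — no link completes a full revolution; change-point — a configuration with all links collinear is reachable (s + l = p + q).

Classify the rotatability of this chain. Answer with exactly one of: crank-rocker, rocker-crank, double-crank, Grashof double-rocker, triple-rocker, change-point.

lengths: ground=5, input=8, coupler=6, output=12
sorted: s=5 (shortest), l=12 (longest), p+q=14
s + l = 17 vs p + q = 14
s + l > p + q → non-Grashof → no link fully rotates → triple-rocker

triple-rocker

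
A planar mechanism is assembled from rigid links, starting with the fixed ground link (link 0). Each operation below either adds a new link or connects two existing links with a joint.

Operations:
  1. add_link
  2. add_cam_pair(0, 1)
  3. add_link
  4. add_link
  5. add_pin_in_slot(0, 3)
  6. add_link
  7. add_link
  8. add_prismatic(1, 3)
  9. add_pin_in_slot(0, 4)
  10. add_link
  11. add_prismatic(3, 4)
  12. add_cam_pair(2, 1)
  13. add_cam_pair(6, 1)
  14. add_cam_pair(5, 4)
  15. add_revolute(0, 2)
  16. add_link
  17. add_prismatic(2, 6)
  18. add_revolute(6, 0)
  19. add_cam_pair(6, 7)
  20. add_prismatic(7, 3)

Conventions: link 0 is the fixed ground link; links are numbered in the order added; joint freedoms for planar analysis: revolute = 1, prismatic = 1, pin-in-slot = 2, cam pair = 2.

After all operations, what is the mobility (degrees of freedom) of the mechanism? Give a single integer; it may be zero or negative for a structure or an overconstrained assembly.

ground; <1,0,0>
#1 <2,0,0>
C:0↔1 J2 <2,0,1>
#2 <3,0,1>
#3 <4,0,1>
PS:0↔3 J2 <4,0,2>
#4 <5,0,2>
#5 <6,0,2>
P:1↔3 J1 <6,1,2>
PS:0↔4 J2 <6,1,3>
#6 <7,1,3>
P:3↔4 J1 <7,2,3>
C:2↔1 J2 <7,2,4>
C:6↔1 J2 <7,2,5>
C:5↔4 J2 <7,2,6>
R:0↔2 J1 <7,3,6>
#7 <8,3,6>
P:2↔6 J1 <8,4,6>
R:6↔0 J1 <8,5,6>
C:6↔7 J2 <8,5,7>
P:7↔3 J1 <8,6,7>
3×7 − 2×6 − 1×7 = 2

M = 2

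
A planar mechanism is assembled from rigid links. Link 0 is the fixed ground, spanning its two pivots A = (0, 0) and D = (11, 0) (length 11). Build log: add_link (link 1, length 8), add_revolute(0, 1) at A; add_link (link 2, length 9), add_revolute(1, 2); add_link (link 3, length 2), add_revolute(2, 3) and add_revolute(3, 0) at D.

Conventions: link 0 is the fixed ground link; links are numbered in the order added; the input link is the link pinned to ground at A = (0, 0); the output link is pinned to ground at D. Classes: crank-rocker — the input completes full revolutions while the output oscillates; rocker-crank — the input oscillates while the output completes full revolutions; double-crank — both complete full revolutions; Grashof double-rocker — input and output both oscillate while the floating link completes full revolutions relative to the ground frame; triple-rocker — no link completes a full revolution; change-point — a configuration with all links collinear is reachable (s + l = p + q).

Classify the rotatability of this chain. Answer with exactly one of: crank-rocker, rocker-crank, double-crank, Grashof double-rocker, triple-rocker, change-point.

lengths: ground=11, input=8, coupler=9, output=2
sorted: s=2 (shortest), l=11 (longest), p+q=17
s + l = 13 vs p + q = 17
s + l < p + q (Grashof) with shortest = output link → rocker-crank

rocker-crank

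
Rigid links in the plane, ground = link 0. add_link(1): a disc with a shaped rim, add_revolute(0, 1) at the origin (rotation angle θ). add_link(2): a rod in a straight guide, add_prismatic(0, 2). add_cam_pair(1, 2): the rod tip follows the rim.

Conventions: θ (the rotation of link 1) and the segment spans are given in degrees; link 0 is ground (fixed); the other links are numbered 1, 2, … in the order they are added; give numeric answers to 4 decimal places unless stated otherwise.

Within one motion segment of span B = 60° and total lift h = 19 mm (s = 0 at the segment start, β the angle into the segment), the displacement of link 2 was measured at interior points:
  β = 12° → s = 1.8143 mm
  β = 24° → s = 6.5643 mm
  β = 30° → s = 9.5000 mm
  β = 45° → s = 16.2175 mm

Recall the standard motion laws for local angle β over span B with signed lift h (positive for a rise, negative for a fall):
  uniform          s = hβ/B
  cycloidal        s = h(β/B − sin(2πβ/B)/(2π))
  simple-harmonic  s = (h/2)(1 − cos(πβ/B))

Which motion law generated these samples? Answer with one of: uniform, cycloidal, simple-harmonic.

candidates at β/B = r: uniform s = h·r (linear in β); cycloidal s = h·(r − sin(2πr)/(2π)); simple-harmonic s = (h/2)(1 − cos(πr))
β=12°: printed 1.8143 | uniform 3.8000, cycloidal 0.9241, simple-harmonic 1.8143
β=24°: printed 6.5643 | uniform 7.6000, cycloidal 5.8226, simple-harmonic 6.5643
β=30°: printed 9.5000 | uniform 9.5000, cycloidal 9.5000, simple-harmonic 9.5000
β=45°: printed 16.2175 | uniform 14.2500, cycloidal 17.2739, simple-harmonic 16.2175
only one law matches every sample → simple-harmonic

simple-harmonic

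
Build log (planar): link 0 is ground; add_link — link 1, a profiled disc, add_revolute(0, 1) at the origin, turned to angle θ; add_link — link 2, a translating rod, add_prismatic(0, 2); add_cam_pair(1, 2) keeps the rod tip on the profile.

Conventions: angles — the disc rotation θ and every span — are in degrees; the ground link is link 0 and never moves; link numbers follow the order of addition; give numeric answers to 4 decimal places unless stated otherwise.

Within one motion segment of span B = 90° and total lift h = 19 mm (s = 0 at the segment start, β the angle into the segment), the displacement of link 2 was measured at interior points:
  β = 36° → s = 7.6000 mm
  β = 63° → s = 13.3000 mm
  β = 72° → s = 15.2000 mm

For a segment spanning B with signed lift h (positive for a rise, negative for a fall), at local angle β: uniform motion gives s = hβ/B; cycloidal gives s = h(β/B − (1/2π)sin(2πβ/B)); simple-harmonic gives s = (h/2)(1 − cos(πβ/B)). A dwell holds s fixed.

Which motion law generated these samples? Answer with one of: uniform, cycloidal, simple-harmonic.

candidates at β/B = r: uniform s = h·r (linear in β); cycloidal s = h·(r − sin(2πr)/(2π)); simple-harmonic s = (h/2)(1 − cos(πr))
β=36°: printed 7.6000 | uniform 7.6000, cycloidal 5.8226, simple-harmonic 6.5643
β=63°: printed 13.3000 | uniform 13.3000, cycloidal 16.1759, simple-harmonic 15.0840
β=72°: printed 15.2000 | uniform 15.2000, cycloidal 18.0759, simple-harmonic 17.1857
only one law matches every sample → uniform

uniform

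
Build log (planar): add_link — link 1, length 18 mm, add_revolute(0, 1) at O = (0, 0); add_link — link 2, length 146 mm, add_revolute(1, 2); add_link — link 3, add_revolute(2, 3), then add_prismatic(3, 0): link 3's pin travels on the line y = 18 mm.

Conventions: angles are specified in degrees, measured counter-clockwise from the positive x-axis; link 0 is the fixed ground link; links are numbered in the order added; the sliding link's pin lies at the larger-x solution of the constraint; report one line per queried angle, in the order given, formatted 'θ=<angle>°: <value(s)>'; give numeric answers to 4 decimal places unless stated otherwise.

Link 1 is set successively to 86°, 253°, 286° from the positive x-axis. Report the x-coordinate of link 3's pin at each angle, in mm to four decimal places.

geometry: r = 18 mm, L = 146 mm, e = 18 mm
θ=86°: crank pin P = (r cos θ, r sin θ) = (1.255617, 17.956153)
θ=86°: h = r sin θ − e = 17.956153 − 18 = -0.043847
θ=86°: x = r cos θ + √(L² − h²) = 1.255617 + 145.999993 = 147.255610
θ=253°: crank pin P = (r cos θ, r sin θ) = (-5.262691, -17.213486)
θ=253°: h = r sin θ − e = -17.213486 − 18 = -35.213486
θ=253°: x = r cos θ + √(L² − h²) = -5.262691 + 141.689839 = 136.427148
θ=286°: crank pin P = (r cos θ, r sin θ) = (4.961472, -17.302711)
θ=286°: h = r sin θ − e = -17.302711 − 18 = -35.302711
θ=286°: x = r cos θ + √(L² − h²) = 4.961472 + 141.667634 = 146.629107

θ=86°: 147.2556
θ=253°: 136.4271
θ=286°: 146.6291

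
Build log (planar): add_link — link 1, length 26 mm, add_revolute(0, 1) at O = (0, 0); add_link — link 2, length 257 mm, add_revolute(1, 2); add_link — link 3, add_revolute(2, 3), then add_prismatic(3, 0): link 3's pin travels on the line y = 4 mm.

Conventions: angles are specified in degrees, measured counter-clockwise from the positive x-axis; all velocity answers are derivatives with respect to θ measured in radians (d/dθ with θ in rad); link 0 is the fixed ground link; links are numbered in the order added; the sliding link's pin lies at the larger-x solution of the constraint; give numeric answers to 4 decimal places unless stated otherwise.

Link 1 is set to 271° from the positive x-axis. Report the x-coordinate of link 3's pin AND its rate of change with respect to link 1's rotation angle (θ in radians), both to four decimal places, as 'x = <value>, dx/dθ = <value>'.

geometry: r = 26 mm, L = 257 mm, e = 4 mm
crank pin P = (r cos θ, r sin θ) = (0.453763, -25.996040)
h = r sin θ − e = -25.996040 − 4 = -29.996040
x = r cos θ + √(L² − h²) = 0.453763 + 255.243487 = 255.697249
dx/dθ = −r sin θ − h·r cos θ/√(L² − h²) (θ in radians; h = -29.996040) = 26.049366

x = 255.6972, dx/dθ = 26.0494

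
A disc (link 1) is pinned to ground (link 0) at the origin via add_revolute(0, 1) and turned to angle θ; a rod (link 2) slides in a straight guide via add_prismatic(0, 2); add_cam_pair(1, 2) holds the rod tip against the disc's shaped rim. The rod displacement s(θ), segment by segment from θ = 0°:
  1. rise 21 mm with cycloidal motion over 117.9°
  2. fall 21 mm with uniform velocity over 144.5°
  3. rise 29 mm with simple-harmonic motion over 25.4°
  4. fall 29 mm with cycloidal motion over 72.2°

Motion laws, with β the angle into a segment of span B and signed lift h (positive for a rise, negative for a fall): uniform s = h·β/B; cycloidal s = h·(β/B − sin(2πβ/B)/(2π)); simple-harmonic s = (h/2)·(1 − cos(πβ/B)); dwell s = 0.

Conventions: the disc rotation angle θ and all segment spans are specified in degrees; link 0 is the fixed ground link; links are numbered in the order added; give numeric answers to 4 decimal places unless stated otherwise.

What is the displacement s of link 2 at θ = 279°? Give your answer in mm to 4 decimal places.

segment 1 (0° to 117.9°, cycloidal, h = 21) is passed completely: s = 0.0000 + (21) = 21.0000
segment 2 (117.9° to 262.4°, uniform, h = -21) is passed completely: s = 21.0000 + (-21) = 0.0000
θ = 279° falls in segment 3 (262.4° to 287.8°, simple-harmonic, h = 29): β = 279 − 262.4 = 16.6°, B = 25.4°; Δs = 29/2·(1 − cos(π·0.6535)) = 21.2263; s = 0.0000 + 21.2263 = 21.2263

21.2263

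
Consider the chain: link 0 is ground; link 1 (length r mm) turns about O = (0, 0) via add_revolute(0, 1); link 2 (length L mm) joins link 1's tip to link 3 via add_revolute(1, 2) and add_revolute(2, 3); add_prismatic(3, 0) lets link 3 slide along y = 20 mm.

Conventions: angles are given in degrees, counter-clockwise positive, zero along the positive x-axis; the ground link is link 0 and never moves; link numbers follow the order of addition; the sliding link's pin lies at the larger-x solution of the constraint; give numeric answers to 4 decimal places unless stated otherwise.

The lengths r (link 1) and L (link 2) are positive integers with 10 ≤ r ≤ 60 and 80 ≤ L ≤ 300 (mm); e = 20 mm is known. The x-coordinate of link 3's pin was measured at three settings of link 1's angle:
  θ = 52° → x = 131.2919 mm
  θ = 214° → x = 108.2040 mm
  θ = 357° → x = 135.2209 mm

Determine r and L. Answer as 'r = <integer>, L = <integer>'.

constraint per measurement: (x − r cos θ)² + (r sin θ − e)² = L²
subtracting the θ₁ and θ₂ equations cancels the r² and L² terms:
r = (x₁² − x₂²) / (2[(x₁cos θ₁ + e sin θ₁) − (x₂cos θ₂ + e sin θ₂)]) = 14.0000 → r = 14
L² = (x₁ − r cos θ₁)² + (r sin θ₁ − e)² = 15128.9988 → L = 123.0000 → L = 123
check at θ₃=357°: x = 135.2209 (printed 135.2209) ✓

r = 14, L = 123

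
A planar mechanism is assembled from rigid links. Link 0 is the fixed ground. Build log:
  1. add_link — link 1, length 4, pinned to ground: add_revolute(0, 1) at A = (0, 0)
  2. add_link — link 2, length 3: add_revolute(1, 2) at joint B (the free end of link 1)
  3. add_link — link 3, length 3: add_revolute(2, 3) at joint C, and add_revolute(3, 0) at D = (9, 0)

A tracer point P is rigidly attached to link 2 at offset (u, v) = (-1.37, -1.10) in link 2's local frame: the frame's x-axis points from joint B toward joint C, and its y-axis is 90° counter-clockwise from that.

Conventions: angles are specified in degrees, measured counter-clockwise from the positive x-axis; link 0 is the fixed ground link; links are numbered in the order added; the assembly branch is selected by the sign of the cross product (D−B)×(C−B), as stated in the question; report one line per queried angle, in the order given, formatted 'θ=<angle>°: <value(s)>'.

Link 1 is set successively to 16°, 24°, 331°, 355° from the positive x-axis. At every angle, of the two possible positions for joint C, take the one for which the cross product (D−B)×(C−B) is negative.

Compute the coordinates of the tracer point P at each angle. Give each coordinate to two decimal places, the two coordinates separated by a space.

A=(0,0), D=(9.00,0)
θ=16°: B = A + 4.00·(cos16°, sin16°) = (3.8450, 1.1025)
θ=16°: |BD| = 5.2715
θ=16°: circle(B,3.00) ∩ circle(D,3.00): a=2.6358, h=1.4327
θ=16°:   candidates: C₊=(6.7222,1.9523) cross=7.553; C₋=(6.1229,-0.8498) cross=-7.553
θ=16°:   branch - wants cross < 0 → take C=(6.1229,-0.8498) (cross=-7.553)
θ=16°: ex = (C−B)/|BC| = (0.7593,-0.6508); ey = (0.6508,0.7593)
θ=16°: P = B + -1.37·ex + -1.10·ey = (2.0890,1.1589)
θ=24°: B = A + 4.00·(cos24°, sin24°) = (3.6542, 1.6269)
θ=24°: |BD| = 5.5879
θ=24°: circle(B,3.00) ∩ circle(D,3.00): a=2.7940, h=1.0926
θ=24°:   candidates: C₊=(6.6452,1.8588) cross=6.105; C₋=(6.0090,-0.2318) cross=-6.105
θ=24°:   branch - wants cross < 0 → take C=(6.0090,-0.2318) (cross=-6.105)
θ=24°: ex = (C−B)/|BC| = (0.7849,-0.6196); ey = (0.6196,0.7849)
θ=24°: P = B + -1.37·ex + -1.10·ey = (1.8973,1.6124)
θ=331°: B = A + 4.00·(cos331°, sin331°) = (3.4985, -1.9392)
θ=331°: |BD| = 5.8333
θ=331°: circle(B,3.00) ∩ circle(D,3.00): a=2.9166, h=0.7022
θ=331°:   candidates: C₊=(6.0158,-0.3073) cross=4.096; C₋=(6.4827,-1.6319) cross=-4.096
θ=331°:   branch - wants cross < 0 → take C=(6.4827,-1.6319) (cross=-4.096)
θ=331°: ex = (C−B)/|BC| = (0.9947,0.1024); ey = (-0.1024,0.9947)
θ=331°: P = B + -1.37·ex + -1.10·ey = (2.2484,-3.1738)
θ=355°: B = A + 4.00·(cos355°, sin355°) = (3.9848, -0.3486)
θ=355°: |BD| = 5.0273
θ=355°: circle(B,3.00) ∩ circle(D,3.00): a=2.5137, h=1.6375
θ=355°:   candidates: C₊=(6.3788,1.4593) cross=8.232; C₋=(6.6059,-1.8079) cross=-8.232
θ=355°:   branch - wants cross < 0 → take C=(6.6059,-1.8079) (cross=-8.232)
θ=355°: ex = (C−B)/|BC| = (0.8737,-0.4864); ey = (0.4864,0.8737)
θ=355°: P = B + -1.37·ex + -1.10·ey = (2.2527,-0.6433)

θ=16°: 2.09 1.16
θ=24°: 1.90 1.61
θ=331°: 2.25 -3.17
θ=355°: 2.25 -0.64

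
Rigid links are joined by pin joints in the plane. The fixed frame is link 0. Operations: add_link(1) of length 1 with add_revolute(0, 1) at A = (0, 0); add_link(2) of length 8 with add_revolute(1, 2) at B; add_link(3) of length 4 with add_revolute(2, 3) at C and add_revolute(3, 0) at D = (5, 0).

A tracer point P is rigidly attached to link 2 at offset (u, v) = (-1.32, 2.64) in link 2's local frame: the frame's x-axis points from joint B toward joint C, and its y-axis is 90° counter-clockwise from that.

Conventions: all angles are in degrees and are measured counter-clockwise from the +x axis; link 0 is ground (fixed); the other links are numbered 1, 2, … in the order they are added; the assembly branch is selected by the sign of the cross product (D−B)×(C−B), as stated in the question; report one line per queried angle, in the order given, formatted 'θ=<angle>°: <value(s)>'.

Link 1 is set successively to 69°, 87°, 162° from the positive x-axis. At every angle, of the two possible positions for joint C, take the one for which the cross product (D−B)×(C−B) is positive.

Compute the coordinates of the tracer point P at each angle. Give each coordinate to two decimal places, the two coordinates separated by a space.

A=(0,0), D=(5.00,0)
θ=69°: B = A + 1.00·(cos69°, sin69°) = (0.3584, 0.9336)
θ=69°: |BD| = 4.7346
θ=69°: circle(B,8.00) ∩ circle(D,4.00): a=7.4364, h=2.9496
θ=69°:   candidates: C₊=(8.2304,2.3590) cross=13.965; C₋=(7.0671,-3.4245) cross=-13.965
θ=69°:   branch + wants cross > 0 → take C=(8.2304,2.3590) (cross=13.965)
θ=69°: ex = (C−B)/|BC| = (0.9840,0.1782); ey = (-0.1782,0.9840)
θ=69°: P = B + -1.32·ex + 2.64·ey = (-1.4109,3.2961)
θ=87°: B = A + 1.00·(cos87°, sin87°) = (0.0523, 0.9986)
θ=87°: |BD| = 5.0474
θ=87°: circle(B,8.00) ∩ circle(D,4.00): a=7.2786, h=3.3199
θ=87°:   candidates: C₊=(7.8439,2.8129) cross=16.757; C₋=(6.5302,-3.6957) cross=-16.757
θ=87°:   branch + wants cross > 0 → take C=(7.8439,2.8129) (cross=16.757)
θ=87°: ex = (C−B)/|BC| = (0.9739,0.2268); ey = (-0.2268,0.9739)
θ=87°: P = B + -1.32·ex + 2.64·ey = (-1.8320,3.2705)
θ=162°: B = A + 1.00·(cos162°, sin162°) = (-0.9511, 0.3090)
θ=162°: |BD| = 5.9591
θ=162°: circle(B,8.00) ∩ circle(D,4.00): a=7.0070, h=3.8603
θ=162°:   candidates: C₊=(6.2467,3.8008) cross=23.004; C₋=(5.8463,-3.9094) cross=-23.004
θ=162°:   branch + wants cross > 0 → take C=(6.2467,3.8008) (cross=23.004)
θ=162°: ex = (C−B)/|BC| = (0.8997,0.4365); ey = (-0.4365,0.8997)
θ=162°: P = B + -1.32·ex + 2.64·ey = (-3.2910,2.1081)

θ=69°: -1.41 3.30
θ=87°: -1.83 3.27
θ=162°: -3.29 2.11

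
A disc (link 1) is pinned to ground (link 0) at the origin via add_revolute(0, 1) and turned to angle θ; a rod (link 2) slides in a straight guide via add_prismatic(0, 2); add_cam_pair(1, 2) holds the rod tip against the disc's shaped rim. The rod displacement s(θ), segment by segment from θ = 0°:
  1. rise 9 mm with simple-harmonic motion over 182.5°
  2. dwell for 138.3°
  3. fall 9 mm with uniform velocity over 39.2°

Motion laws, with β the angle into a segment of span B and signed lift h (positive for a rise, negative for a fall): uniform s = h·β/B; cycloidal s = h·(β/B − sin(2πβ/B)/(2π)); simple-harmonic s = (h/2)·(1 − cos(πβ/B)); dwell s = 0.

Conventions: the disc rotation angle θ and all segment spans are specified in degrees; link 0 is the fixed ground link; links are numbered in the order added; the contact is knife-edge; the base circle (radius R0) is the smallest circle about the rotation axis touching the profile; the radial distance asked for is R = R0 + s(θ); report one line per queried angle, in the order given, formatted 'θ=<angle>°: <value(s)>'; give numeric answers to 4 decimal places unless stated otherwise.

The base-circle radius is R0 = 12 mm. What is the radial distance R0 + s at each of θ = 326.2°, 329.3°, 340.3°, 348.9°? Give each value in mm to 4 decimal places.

segment 1 (0° to 182.5°, simple-harmonic, h = 9) is passed completely: s = 0.0000 + (9) = 9.0000
segment 2 (182.5° to 320.8°, dwell): s unchanged at 9.0000
θ = 326.2° falls in segment 3 (320.8° to 360°, uniform, h = -9): β = 326.2 − 320.8 = 5.4°, B = 39.2°; Δs = -9·5.4/39.2 = -1.2398; s = 9.0000 − 1.2398 = 7.7602
θ = 329.3° falls in segment 3 (320.8° to 360°, uniform, h = -9): β = 329.3 − 320.8 = 8.5°, B = 39.2°; Δs = -9·8.5/39.2 = -1.9515; s = 9.0000 − 1.9515 = 7.0485
θ = 340.3° falls in segment 3 (320.8° to 360°, uniform, h = -9): β = 340.3 − 320.8 = 19.5°, B = 39.2°; Δs = -9·19.5/39.2 = -4.4770; s = 9.0000 − 4.4770 = 4.5230
θ = 348.9° falls in segment 3 (320.8° to 360°, uniform, h = -9): β = 348.9 − 320.8 = 28.1°, B = 39.2°; Δs = -9·28.1/39.2 = -6.4515; s = 9.0000 − 6.4515 = 2.5485
θ=326.2°: R = R0 + s = 12 + 7.7602 = 19.7602
θ=329.3°: R = R0 + s = 12 + 7.0485 = 19.0485
θ=340.3°: R = R0 + s = 12 + 4.5230 = 16.5230
θ=348.9°: R = R0 + s = 12 + 2.5485 = 14.5485

θ=326.2°: 19.7602
θ=329.3°: 19.0485
θ=340.3°: 16.5230
θ=348.9°: 14.5485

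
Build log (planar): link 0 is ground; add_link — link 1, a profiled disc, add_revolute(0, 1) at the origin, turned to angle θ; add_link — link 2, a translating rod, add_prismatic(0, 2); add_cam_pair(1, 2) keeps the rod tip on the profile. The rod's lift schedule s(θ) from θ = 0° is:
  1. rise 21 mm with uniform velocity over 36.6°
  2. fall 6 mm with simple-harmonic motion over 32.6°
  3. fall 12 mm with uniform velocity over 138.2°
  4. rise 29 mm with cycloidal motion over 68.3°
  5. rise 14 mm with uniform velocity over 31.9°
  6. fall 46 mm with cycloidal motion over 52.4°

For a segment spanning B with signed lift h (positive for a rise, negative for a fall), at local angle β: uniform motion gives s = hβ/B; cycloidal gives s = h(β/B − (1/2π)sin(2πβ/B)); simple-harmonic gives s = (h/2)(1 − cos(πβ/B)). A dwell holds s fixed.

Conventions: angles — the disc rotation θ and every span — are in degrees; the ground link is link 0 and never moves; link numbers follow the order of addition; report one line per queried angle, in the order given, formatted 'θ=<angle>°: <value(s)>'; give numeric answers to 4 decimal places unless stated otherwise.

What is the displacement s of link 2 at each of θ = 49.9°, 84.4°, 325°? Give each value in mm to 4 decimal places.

seg 1 [0°–36.6°] uniform, h=21: full span → s += 21 → s = 21.0000
seg 2 [36.6°–69.2°] simple-harmonic, h=-6: θ=49.9° here. β=13.3, B=32.6. -6/2·(1 − cos(π·0.4080)) = -2.1447 → s = 18.8553
seg 2 [36.6°–69.2°] simple-harmonic, h=-6: full span → s += -6 → s = 15.0000
seg 3 [69.2°–207.4°] uniform, h=-12: θ=84.4° here. β=15.2, B=138.2. -12·15.2/138.2 = -1.3198 → s = 13.6802
seg 3 [69.2°–207.4°] uniform, h=-12: full span → s += -12 → s = 3.0000
seg 4 [207.4°–275.7°] cycloidal, h=29: full span → s += 29 → s = 32.0000
seg 5 [275.7°–307.6°] uniform, h=14: full span → s += 14 → s = 46.0000
seg 6 [307.6°–360°] cycloidal, h=-46: θ=325° here. β=17.4, B=52.4. -46·(0.3321 − sin(2π·0.3321)/(2π)) = -8.9055 → s = 37.0945

θ=49.9°: 18.8553
θ=84.4°: 13.6802
θ=325°: 37.0945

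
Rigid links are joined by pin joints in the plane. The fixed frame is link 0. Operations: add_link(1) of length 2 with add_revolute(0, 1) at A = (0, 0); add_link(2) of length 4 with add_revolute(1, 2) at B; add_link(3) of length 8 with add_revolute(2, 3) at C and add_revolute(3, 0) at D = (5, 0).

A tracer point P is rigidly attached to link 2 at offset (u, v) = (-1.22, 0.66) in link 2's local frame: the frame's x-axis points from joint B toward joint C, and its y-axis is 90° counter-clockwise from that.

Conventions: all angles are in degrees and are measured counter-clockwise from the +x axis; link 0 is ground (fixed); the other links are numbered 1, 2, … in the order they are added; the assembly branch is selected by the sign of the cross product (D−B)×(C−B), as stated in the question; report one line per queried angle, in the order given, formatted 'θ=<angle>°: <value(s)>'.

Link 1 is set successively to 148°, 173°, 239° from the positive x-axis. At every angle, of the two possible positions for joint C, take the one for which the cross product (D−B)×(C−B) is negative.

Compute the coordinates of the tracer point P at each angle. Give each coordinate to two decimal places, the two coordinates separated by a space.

A=(0,0), D=(5.00,0)
θ=148°: B = A + 2.00·(cos148°, sin148°) = (-1.6961, 1.0598)
θ=148°: |BD| = 6.7795
θ=148°: circle(B,4.00) ∩ circle(D,8.00): a=-0.1504, h=3.9972
θ=148°:   candidates: C₊=(-1.2197,5.0314) cross=27.099; C₋=(-2.4695,-2.8647) cross=-27.099
θ=148°:   branch - wants cross < 0 → take C=(-2.4695,-2.8647) (cross=-27.099)
θ=148°: ex = (C−B)/|BC| = (-0.1934,-0.9811); ey = (0.9811,-0.1934)
θ=148°: P = B + -1.22·ex + 0.66·ey = (-0.8127,2.1292)
θ=173°: B = A + 2.00·(cos173°, sin173°) = (-1.9851, 0.2437)
θ=173°: |BD| = 6.9893
θ=173°: circle(B,4.00) ∩ circle(D,8.00): a=0.0609, h=3.9995
θ=173°:   candidates: C₊=(-1.7848,4.2387) cross=27.954; C₋=(-2.0637,-3.7555) cross=-27.954
θ=173°:   branch - wants cross < 0 → take C=(-2.0637,-3.7555) (cross=-27.954)
θ=173°: ex = (C−B)/|BC| = (-0.0197,-0.9998); ey = (0.9998,-0.0197)
θ=173°: P = B + -1.22·ex + 0.66·ey = (-1.3012,1.4505)
θ=239°: B = A + 2.00·(cos239°, sin239°) = (-1.0301, -1.7143)
θ=239°: |BD| = 6.2690
θ=239°: circle(B,4.00) ∩ circle(D,8.00): a=-0.6938, h=3.9394
θ=239°:   candidates: C₊=(-2.7747,1.8851) cross=24.696; C₋=(-0.6202,-5.6933) cross=-24.696
θ=239°:   branch - wants cross < 0 → take C=(-0.6202,-5.6933) (cross=-24.696)
θ=239°: ex = (C−B)/|BC| = (0.1025,-0.9947); ey = (0.9947,0.1025)
θ=239°: P = B + -1.22·ex + 0.66·ey = (-0.4986,-0.4331)

θ=148°: -0.81 2.13
θ=173°: -1.30 1.45
θ=239°: -0.50 -0.43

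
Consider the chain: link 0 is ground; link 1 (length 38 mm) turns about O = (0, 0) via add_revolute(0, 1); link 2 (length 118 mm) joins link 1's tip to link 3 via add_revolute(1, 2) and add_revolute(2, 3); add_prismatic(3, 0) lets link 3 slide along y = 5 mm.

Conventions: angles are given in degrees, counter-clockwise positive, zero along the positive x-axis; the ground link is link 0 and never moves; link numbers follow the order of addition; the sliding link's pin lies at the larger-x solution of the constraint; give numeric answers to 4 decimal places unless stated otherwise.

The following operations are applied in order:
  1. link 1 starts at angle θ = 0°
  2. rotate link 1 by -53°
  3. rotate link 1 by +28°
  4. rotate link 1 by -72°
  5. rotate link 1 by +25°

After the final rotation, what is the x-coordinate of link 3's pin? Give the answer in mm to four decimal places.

geometry: r = 38 mm, L = 118 mm, e = 5 mm; θ starts at 0°
rotate link 1 by -53°: θ ← 0° -53° = -53°
rotate link 1 by +28°: θ ← -53° +28° = -25°
rotate link 1 by -72°: θ ← -25° -72° = -97°
rotate link 1 by +25°: θ ← -97° +25° = -72°
crank pin P = (r cos θ, r sin θ) = (11.742646, -36.140148)
h = r sin θ − e = -36.140148 − 5 = -41.140148
x = r cos θ + √(L² − h²) = 11.742646 + 110.596059 = 122.338705

122.3387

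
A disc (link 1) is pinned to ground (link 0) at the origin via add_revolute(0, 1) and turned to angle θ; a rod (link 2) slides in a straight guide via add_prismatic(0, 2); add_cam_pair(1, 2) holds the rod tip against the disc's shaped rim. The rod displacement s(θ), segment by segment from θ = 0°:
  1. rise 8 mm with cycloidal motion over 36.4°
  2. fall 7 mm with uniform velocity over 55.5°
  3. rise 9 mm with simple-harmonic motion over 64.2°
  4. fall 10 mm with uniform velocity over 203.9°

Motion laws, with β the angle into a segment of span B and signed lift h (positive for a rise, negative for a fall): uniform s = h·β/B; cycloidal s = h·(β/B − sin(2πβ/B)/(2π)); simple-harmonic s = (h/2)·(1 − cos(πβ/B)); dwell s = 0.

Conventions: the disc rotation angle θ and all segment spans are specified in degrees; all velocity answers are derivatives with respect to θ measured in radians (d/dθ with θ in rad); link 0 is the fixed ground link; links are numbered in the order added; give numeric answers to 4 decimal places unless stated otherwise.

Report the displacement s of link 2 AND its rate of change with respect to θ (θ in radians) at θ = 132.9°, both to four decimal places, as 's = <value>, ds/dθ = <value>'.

segment 1 (0° to 36.4°, cycloidal, h = 8) is passed completely: s = 0.0000 + (8) = 8.0000
segment 2 (36.4° to 91.9°, uniform, h = -7) is passed completely: s = 8.0000 + (-7) = 1.0000
θ = 132.9° falls in segment 3 (91.9° to 156.1°, simple-harmonic, h = 9): β = 132.9 − 91.9 = 41°, B = 64.2°; Δs = 9/2·(1 − cos(π·0.6386)) = 6.3985; s = 1.0000 + 6.3985 = 7.3985
velocity in seg [91.9°–156.1°] (simple-harmonic), θ in radians: β = 41° = 0.7156 rad, B = 64.2° = 1.1205 rad; ds/dθ = (πh/(2B)) sin(πβ/B) = (π·9/(2·1.1205)) sin(π·0.6386) = 11.439069 mm/rad

s = 7.3985, ds/dθ = 11.4391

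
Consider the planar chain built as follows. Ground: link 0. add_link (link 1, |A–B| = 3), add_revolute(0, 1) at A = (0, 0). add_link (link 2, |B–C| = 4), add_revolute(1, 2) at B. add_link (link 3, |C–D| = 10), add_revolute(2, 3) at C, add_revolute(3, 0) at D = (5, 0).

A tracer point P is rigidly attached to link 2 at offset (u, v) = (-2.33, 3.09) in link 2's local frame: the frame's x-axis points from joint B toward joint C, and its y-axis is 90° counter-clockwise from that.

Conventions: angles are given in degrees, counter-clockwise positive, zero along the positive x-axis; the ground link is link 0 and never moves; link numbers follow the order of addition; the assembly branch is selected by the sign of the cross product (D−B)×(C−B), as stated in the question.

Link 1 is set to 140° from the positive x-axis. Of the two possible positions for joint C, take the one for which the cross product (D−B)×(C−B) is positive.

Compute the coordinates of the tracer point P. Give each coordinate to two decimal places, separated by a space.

A=(0,0), D=(5.00,0)
B = A + 3.00·(cos140°, sin140°) = (-2.2981, 1.9284)
|BD| = 7.5486
circle(B,4.00) ∩ circle(D,10.00): a=-1.7896, h=3.5773
  candidates: C₊=(-3.1145,5.8442) cross=27.004; C₋=(-4.9423,-1.0731) cross=-27.004
  branch + wants cross > 0 → take C=(-3.1145,5.8442) (cross=27.004)
ex = (C−B)/|BC| = (-0.2041,0.9789); ey = (-0.9789,-0.2041)
P = B + -2.33·ex + 3.09·ey = (-4.8475,-0.9833)

-4.85 -0.98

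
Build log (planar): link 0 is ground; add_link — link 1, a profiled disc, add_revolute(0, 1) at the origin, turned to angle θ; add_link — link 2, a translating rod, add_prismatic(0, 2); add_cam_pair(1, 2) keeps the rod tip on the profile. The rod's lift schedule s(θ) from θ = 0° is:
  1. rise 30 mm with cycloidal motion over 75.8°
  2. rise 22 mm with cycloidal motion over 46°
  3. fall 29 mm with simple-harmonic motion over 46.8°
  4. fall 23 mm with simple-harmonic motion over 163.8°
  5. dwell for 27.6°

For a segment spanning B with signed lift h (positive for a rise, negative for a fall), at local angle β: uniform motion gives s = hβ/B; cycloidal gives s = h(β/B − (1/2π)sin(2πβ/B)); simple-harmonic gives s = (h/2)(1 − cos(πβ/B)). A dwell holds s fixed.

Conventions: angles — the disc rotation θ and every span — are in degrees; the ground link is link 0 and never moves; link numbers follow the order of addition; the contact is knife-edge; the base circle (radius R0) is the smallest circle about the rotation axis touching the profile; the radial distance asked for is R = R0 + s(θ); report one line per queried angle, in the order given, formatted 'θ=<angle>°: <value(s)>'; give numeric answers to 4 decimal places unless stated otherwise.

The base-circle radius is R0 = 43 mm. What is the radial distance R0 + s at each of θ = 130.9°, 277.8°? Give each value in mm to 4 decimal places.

seg 1 [0°–75.8°] cycloidal, h=30: full span → s += 30 → s = 30.0000
seg 2 [75.8°–121.8°] cycloidal, h=22: full span → s += 22 → s = 52.0000
seg 3 [121.8°–168.6°] simple-harmonic, h=-29: θ=130.9° here. β=9.1, B=46.8. -29/2·(1 − cos(π·0.1944)) = -2.6223 → s = 49.3777
seg 3 [121.8°–168.6°] simple-harmonic, h=-29: full span → s += -29 → s = 23.0000
seg 4 [168.6°–332.4°] simple-harmonic, h=-23: θ=277.8° here. β=109.2, B=163.8. -23/2·(1 − cos(π·0.6667)) = -17.2500 → s = 5.7500
θ=130.9°: R = R0 + s = 43 + 49.3777 = 92.3777
θ=277.8°: R = R0 + s = 43 + 5.7500 = 48.7500

θ=130.9°: 92.3777
θ=277.8°: 48.7500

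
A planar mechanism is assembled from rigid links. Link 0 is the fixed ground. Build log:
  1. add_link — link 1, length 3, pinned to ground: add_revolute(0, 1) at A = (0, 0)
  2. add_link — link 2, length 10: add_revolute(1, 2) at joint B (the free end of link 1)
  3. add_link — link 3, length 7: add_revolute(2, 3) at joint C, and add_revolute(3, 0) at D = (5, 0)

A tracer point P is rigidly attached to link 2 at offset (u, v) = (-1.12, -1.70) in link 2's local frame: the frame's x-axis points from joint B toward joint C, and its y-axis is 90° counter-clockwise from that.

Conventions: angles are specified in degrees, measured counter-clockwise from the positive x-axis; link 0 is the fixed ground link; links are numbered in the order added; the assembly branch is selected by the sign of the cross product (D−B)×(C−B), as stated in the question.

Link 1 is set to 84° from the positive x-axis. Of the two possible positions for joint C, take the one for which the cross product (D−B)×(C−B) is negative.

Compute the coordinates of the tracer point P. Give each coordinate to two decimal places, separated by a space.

A=(0,0), D=(5.00,0)
B = A + 3.00·(cos84°, sin84°) = (0.3136, 2.9836)
|BD| = 5.5556
circle(B,10.00) ∩ circle(D,7.00): a=7.3678, h=6.7613
  candidates: C₊=(10.1598,4.7303) cross=37.563; C₋=(2.8976,-6.6768) cross=-37.563
  branch - wants cross < 0 → take C=(2.8976,-6.6768) (cross=-37.563)
ex = (C−B)/|BC| = (0.2584,-0.9660); ey = (0.9660,0.2584)
P = B + -1.12·ex + -1.70·ey = (-1.6181,3.6262)

-1.62 3.63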